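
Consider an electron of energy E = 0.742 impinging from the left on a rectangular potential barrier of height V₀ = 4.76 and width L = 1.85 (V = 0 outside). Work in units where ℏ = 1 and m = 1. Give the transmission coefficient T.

E < V₀: inside the barrier ψ ∝ e^{±κx} with κ = √(2m(V₀ − E))/ℏ = 2.835.
κL = 5.244, sinh(κL) = 94.74.
Matching ψ, ψ′ at both faces gives T = [1 + V₀² sinh²(κL) / (4E(V₀ − E))]⁻¹ = 1/17060 = 0.0000586.

T = 0.0000586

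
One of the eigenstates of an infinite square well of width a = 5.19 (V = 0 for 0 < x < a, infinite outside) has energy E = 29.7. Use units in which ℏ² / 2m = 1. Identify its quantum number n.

From E_n = n²π²ℏ²/(2ma²) invert to n = √(2ma²E)/(πℏ).
n = (5.19/π) × √(2 × 0.5 × 29.7) = 9.003 → n = 9.

n = 9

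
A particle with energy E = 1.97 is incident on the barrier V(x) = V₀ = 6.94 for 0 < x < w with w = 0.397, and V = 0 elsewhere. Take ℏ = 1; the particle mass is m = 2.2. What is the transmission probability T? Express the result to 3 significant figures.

Since E < V₀ the interior solution is evanescent with decay constant κ = √(2m(V₀ − E))/ℏ = 4.676.
κw = 1.857, sinh(κw) = 3.123.
Matching ψ, ψ′ at both faces gives T = [1 + V₀² sinh²(κw) / (4E(V₀ − E))]⁻¹ = 1/12.99 = 0.0770.

T = 0.0770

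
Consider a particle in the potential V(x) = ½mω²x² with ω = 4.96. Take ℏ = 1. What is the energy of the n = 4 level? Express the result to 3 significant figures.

The oscillator eigenvalues are E_n = ℏω(n + ½), so E_4 = 4.96 × 4.5 = 22.32.

E = 22.3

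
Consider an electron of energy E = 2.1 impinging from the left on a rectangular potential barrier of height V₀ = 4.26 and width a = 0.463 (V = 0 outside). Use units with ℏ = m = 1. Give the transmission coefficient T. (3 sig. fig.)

E < V₀: inside the barrier ψ ∝ e^{±κx} with κ = √(2m(V₀ − E))/ℏ = 2.078.
κa = 0.9623, sinh(κa) = 1.118.
Matching ψ, ψ′ at both faces gives T = [1 + V₀² sinh²(κa) / (4E(V₀ − E))]⁻¹ = 1/2.250 = 0.444.

T = 0.444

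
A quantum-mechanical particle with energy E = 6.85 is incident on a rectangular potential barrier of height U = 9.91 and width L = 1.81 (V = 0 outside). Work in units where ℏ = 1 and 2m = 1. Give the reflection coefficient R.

Since E < U the interior solution is evanescent with decay constant κ = √(2m(U − E))/ℏ = 1.749.
κL = 3.166, sinh(κL) = 11.84.
Matching ψ, ψ′ at both faces gives T = [1 + U² sinh²(κL) / (4E(U − E))]⁻¹ = 1/165.1 = 0.00606.
R = 1 − T = 0.994.

R = 0.994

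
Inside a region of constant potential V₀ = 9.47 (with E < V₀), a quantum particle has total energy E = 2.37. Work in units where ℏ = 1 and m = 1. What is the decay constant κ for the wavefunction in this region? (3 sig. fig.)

Since E < V₀ the TISE in this region is ψ'' = κ²ψ with κ = √(2m(V₀ − E))/ℏ.
κ = √(2 × 1 × 7.1) = 3.768.

κ = 3.77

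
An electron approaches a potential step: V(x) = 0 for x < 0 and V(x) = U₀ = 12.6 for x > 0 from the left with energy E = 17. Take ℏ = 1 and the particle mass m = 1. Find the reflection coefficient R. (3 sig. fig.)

On each side the TISE gives plane waves with k = √(2m(E − V))/ℏ: k₁ = √(2·1·17) = 5.831, k₂ = √(2·1·4.4) = 2.966.
Continuity of ψ and ψ′ at the step yields the reflection amplitude r = (k₁ − k₂)/(k₁ + k₂) = 0.3256; thus R = |r|² = 0.1060, T = 0.8940.

R = 0.106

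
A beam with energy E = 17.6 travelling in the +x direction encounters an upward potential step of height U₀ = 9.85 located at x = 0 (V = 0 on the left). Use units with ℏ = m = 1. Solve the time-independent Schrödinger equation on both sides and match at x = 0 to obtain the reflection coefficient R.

R = 0.0409

On each side the TISE gives plane waves with k = √(2m(E − V))/ℏ: k₁ = √(2·1·17.6) = 5.933, k₂ = √(2·1·7.75) = 3.937.
Continuity of ψ and ψ′ at the step yields the reflection amplitude r = (k₁ − k₂)/(k₁ + k₂) = 0.2022; thus R = |r|² = 0.04090, T = 0.9591.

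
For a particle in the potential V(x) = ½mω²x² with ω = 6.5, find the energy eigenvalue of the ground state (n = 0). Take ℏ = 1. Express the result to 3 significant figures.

E = 3.25

The oscillator eigenvalues are E_n = ℏω(n + ½), so E_0 = 6.5 × 0.5 = 3.250.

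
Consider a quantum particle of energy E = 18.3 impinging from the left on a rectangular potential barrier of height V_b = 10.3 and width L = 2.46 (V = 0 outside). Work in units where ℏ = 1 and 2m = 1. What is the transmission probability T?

T = 0.934

Above the barrier the interior wavenumber is k₂ = √(2m(E − V_b))/ℏ = 2.828, giving phase k₂L = 6.958.
Matching at both interfaces gives T⁻¹ = 1 + V_b² sin²(k₂L) / [4E(E − V_b)] = 1.071, hence T = 0.934.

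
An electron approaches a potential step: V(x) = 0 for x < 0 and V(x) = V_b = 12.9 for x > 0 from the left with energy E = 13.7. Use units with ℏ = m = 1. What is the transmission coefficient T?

The wavenumbers are k₁ = √(2mE)/ℏ = 5.235 on the left and k₂ = √(2m(E − V_b))/ℏ = 1.265 on the right.
Matching ψ and ψ′ at x = 0 gives r = (k₁ − k₂)/(k₁ + k₂), so R = r² = 0.3730 and T = 1 − R = 0.6270.

T = 0.627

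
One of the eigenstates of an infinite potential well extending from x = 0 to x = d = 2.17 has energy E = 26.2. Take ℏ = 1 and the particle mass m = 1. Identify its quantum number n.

n = 5

For an infinite well E_n = n²π²ℏ²/(2md²), so n = (d/πℏ)√(2mE).
n = (2.17/π) × √(2 × 1 × 26.2) = 5.000 → n = 5.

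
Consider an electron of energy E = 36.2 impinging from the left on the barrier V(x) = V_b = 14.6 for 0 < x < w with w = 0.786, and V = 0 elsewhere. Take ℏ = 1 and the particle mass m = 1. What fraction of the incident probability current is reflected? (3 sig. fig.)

R = 0.0522

E > V_b: inside the barrier k₂ = √(2m(E − V_b))/ℏ = 6.573, k₂w = 5.166.
Matching at both interfaces gives T⁻¹ = 1 + V_b² sin²(k₂w) / [4E(E − V_b)] = 1.055, hence T = 0.948.
R = 1 − T = 0.0522.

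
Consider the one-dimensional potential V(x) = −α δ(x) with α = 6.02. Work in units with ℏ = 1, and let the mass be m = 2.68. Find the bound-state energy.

The bound state is ψ(x) = √κ e^{−κ|x|}. The derivative jump ψ'(0⁺) − ψ'(0⁻) = −(2mα/ℏ²)ψ(0) fixes κ = mα/ℏ² = 16.13.
Then E = −ℏ²κ²/(2m) = −mα²/(2ℏ²) = -48.56.

E = -48.6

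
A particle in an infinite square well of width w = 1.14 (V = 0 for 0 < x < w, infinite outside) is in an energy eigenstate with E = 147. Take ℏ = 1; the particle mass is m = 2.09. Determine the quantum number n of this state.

n = 9

From E_n = n²π²ℏ²/(2mw²) invert to n = √(2mw²E)/(πℏ).
n = (1.14/π) × √(2 × 2.09 × 147) = 8.995 → n = 9.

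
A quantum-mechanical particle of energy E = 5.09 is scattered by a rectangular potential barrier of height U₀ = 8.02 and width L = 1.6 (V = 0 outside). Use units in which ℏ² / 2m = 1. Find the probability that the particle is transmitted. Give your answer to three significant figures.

T = 0.0154

Since E < U₀ the interior solution is evanescent with decay constant κ = √(2m(U₀ − E))/ℏ = 1.712.
κL = 2.739, sinh(κL) = 7.702.
The exact tunnelling result is T⁻¹ = 1 + U₀² sinh²(κL) / [4E(U₀ − E)] = 64.95, so T = 0.0154.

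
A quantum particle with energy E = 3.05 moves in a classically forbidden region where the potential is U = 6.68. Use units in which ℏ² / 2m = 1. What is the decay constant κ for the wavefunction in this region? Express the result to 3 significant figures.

Since E < U the TISE in this region is ψ'' = κ²ψ with κ = √(2m(U − E))/ℏ.
κ = √(2 × 0.5 × 3.63) = 1.905.

κ = 1.91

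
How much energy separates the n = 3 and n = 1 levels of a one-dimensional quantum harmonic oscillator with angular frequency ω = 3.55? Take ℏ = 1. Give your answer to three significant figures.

ΔE = 7.10

E_n = ℏω(n + ½), so ΔE = (3 − 1) ℏω = 2 × 3.55 = 7.100.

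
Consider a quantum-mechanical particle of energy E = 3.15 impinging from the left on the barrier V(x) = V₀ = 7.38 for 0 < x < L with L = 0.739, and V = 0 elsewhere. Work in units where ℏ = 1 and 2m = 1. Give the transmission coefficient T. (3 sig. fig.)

T = 0.171

Since E < V₀ the interior solution is evanescent with decay constant κ = √(2m(V₀ − E))/ℏ = 2.057.
κL = 1.520, sinh(κL) = 2.177.
Matching ψ, ψ′ at both faces gives T = [1 + V₀² sinh²(κL) / (4E(V₀ − E))]⁻¹ = 1/5.841 = 0.171.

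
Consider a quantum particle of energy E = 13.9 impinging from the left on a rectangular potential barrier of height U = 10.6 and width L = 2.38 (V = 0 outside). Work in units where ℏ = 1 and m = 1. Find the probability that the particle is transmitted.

T = 0.983

E > U: inside the barrier k₂ = √(2m(E − U))/ℏ = 2.569, k₂L = 6.114.
Matching at both interfaces gives T⁻¹ = 1 + U² sin²(k₂L) / [4E(E − U)] = 1.017, hence T = 0.983.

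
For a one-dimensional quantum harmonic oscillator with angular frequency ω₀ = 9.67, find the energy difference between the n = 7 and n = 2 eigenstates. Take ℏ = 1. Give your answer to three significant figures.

ΔE = 48.4

E_n = ℏω₀(n + ½), so ΔE = (7 − 2) ℏω₀ = 5 × 9.67 = 48.35.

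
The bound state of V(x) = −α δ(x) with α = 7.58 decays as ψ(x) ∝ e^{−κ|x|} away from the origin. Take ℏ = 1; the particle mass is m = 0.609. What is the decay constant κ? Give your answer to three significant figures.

κ = 4.62

Integrate −(ℏ²/2m)ψ'' − αδ(x)ψ = Eψ from −ε to +ε: the ψ'' term gives ψ'(0⁺) − ψ'(0⁻) and the δ term gives −(2mα/ℏ²)ψ(0).
With ψ ∝ e^{−κ|x|} this yields −2κ = −2mα/ℏ², so κ = mα/ℏ² = 4.616.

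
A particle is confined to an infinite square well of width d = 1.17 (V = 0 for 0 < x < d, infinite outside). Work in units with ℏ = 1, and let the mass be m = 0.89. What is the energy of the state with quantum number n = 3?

Requiring ψ(0) = ψ(d) = 0 quantises k = nπ/d, hence E_n = ℏ²k²/2m = n²π²ℏ²/(2md²).
E_3 = 3² × π² / (2 × 0.89 × 1.17²) = 36.45.

E = 36.5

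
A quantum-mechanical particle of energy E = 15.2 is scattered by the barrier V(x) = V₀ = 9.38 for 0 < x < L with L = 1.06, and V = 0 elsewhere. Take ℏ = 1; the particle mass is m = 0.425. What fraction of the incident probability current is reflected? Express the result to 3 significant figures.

E > V₀: inside the barrier k₂ = √(2m(E − V₀))/ℏ = 2.224, k₂L = 2.358.
Matching at both interfaces gives T⁻¹ = 1 + V₀² sin²(k₂L) / [4E(E − V₀)] = 1.124, hence T = 0.890.
R = 1 − T = 0.110.

R = 0.110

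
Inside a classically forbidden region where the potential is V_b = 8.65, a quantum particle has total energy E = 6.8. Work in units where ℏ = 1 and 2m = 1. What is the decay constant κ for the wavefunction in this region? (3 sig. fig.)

κ = 1.36

Since E < V_b the TISE in this region is ψ'' = κ²ψ with κ = √(2m(V_b − E))/ℏ.
κ = √(2 × 0.5 × 1.85) = 1.360.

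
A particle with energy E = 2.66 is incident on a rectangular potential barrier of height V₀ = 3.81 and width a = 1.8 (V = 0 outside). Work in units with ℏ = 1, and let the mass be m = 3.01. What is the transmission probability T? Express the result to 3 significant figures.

T = 0.000259

Since E < V₀ the interior solution is evanescent with decay constant κ = √(2m(V₀ − E))/ℏ = 2.631.
κa = 4.736, sinh(κa) = 56.99.
The exact tunnelling result is T⁻¹ = 1 + V₀² sinh²(κa) / [4E(V₀ − E)] = 3854, so T = 0.000259.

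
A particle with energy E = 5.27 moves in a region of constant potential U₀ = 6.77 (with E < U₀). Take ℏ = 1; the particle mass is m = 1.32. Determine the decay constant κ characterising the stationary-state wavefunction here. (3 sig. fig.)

Since E < U₀ the TISE in this region is ψ'' = κ²ψ with κ = √(2m(U₀ − E))/ℏ.
κ = √(2 × 1.32 × 1.5) = 1.990.

κ = 1.99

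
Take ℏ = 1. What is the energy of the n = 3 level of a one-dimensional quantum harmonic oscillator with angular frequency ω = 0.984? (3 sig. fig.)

Using E_n = (n + ½)ℏω: E_3 = 3.5 × 0.984 = 3.444.

E = 3.44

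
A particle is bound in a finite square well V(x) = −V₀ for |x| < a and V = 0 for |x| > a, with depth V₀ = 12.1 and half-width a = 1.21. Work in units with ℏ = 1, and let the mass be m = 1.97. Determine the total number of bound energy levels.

Define the well-strength parameter z₀ = (a/ℏ)√(2mV₀) = 1.21 × √(2·1.97·12.1) = 8.355.
The even/odd transcendental equations gain one root per π/2 in z₀, giving N = 1 + ⌊2z₀/π⌋ = 1 + ⌊5.319⌋ = 6.

N = 6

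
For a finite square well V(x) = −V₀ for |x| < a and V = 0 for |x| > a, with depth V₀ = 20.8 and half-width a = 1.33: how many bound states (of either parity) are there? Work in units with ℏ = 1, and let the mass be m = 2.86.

N = 10

The dimensionless depth is z₀ = a√(2mV₀)/ℏ = 1.33 × √(119.0) = 14.51.
The even/odd transcendental equations gain one root per π/2 in z₀, giving N = 1 + ⌊2z₀/π⌋ = 1 + ⌊9.236⌋ = 10.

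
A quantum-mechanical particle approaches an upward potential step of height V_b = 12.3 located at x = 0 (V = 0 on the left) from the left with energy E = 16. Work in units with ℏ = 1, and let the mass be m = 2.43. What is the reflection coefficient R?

The wavenumbers are k₁ = √(2mE)/ℏ = 8.818 on the left and k₂ = √(2m(E − V_b))/ℏ = 4.241 on the right.
Matching ψ and ψ′ at x = 0 gives r = (k₁ − k₂)/(k₁ + k₂), so R = r² = 0.1229 and T = 1 − R = 0.8771.

R = 0.123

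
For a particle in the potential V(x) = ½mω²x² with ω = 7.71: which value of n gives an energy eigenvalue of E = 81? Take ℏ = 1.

Invert E_n = (n + ½)ℏω: n = E/ℏω − ½ = 10.006, so n = 10.

n = 10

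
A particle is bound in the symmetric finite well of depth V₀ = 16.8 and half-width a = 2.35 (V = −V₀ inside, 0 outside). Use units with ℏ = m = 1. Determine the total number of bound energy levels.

N = 9

Define the well-strength parameter z₀ = (a/ℏ)√(2mV₀) = 2.35 × √(2·1·16.8) = 13.62.
The even/odd transcendental equations gain one root per π/2 in z₀, giving N = 1 + ⌊2z₀/π⌋ = 1 + ⌊8.672⌋ = 9.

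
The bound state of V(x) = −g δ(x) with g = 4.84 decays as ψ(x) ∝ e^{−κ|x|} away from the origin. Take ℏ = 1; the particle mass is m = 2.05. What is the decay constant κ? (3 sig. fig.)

κ = 9.92

Integrate −(ℏ²/2m)ψ'' − gδ(x)ψ = Eψ from −ε to +ε: the ψ'' term gives ψ'(0⁺) − ψ'(0⁻) and the δ term gives −(2mg/ℏ²)ψ(0).
With ψ ∝ e^{−κ|x|} this yields −2κ = −2mg/ℏ², so κ = mg/ℏ² = 9.922.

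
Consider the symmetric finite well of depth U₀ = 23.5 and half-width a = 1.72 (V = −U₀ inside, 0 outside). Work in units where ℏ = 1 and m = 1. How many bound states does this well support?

The dimensionless depth is z₀ = a√(2mU₀)/ℏ = 1.72 × √(47.00) = 11.79.
The even/odd transcendental equations gain one root per π/2 in z₀, giving N = 1 + ⌊2z₀/π⌋ = 1 + ⌊7.507⌋ = 8.

N = 8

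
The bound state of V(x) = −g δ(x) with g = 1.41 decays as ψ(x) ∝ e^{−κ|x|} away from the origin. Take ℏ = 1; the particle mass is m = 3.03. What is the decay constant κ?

Integrating the TISE across x = 0 gives the cusp condition ψ'(0⁺) − ψ'(0⁻) = −(2mg/ℏ²)ψ(0).
With ψ ∝ e^{−κ|x|} this yields −2κ = −2mg/ℏ², so κ = mg/ℏ² = 4.272.

κ = 4.27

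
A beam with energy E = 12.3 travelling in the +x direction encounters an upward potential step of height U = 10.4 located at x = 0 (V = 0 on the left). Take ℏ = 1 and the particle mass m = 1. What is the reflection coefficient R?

The wavenumbers are k₁ = √(2mE)/ℏ = 4.960 on the left and k₂ = √(2m(E − U))/ℏ = 1.949 on the right.
Matching ψ and ψ′ at x = 0 gives r = (k₁ − k₂)/(k₁ + k₂), so R = r² = 0.1899 and T = 1 − R = 0.8101.

R = 0.190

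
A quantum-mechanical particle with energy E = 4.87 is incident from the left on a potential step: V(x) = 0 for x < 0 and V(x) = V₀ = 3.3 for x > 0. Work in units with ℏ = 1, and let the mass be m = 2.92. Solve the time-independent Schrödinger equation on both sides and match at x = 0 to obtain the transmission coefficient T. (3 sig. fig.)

T = 0.924

The wavenumbers are k₁ = √(2mE)/ℏ = 5.333 on the left and k₂ = √(2m(E − V₀))/ℏ = 3.028 on the right.
Continuity of ψ and ψ′ at the step yields the reflection amplitude r = (k₁ − k₂)/(k₁ + k₂) = 0.2757; thus R = |r|² = 0.07600, T = 0.9240.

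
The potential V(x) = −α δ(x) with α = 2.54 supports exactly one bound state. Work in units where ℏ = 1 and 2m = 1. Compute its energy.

The bound state is ψ(x) = √κ e^{−κ|x|}. The derivative jump ψ'(0⁺) − ψ'(0⁻) = −(2mα/ℏ²)ψ(0) fixes κ = mα/ℏ² = 1.270.
Then E = −ℏ²κ²/(2m) = −mα²/(2ℏ²) = -1.613.

E = -1.61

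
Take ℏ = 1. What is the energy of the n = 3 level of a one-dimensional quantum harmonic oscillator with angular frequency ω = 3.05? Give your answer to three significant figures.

E = 10.7

The oscillator eigenvalues are E_n = ℏω(n + ½), so E_3 = 3.05 × 3.5 = 10.68.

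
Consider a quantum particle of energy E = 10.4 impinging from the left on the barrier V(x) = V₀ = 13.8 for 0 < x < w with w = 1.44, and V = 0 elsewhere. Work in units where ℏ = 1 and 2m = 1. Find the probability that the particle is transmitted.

Since E < V₀ the interior solution is evanescent with decay constant κ = √(2m(V₀ − E))/ℏ = 1.844.
κw = 2.655, sinh(κw) = 7.079.
The exact tunnelling result is T⁻¹ = 1 + V₀² sinh²(κw) / [4E(V₀ − E)] = 68.47, so T = 0.0146.

T = 0.0146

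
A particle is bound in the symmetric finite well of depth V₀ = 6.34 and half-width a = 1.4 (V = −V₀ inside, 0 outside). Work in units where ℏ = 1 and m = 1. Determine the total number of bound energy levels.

Define the well-strength parameter z₀ = (a/ℏ)√(2mV₀) = 1.4 × √(2·1·6.34) = 4.985.
The even/odd transcendental equations gain one root per π/2 in z₀, giving N = 1 + ⌊2z₀/π⌋ = 1 + ⌊3.174⌋ = 4.

N = 4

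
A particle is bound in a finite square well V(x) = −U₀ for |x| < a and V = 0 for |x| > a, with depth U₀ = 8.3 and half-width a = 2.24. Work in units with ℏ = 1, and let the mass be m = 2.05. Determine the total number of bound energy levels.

Define the well-strength parameter z₀ = (a/ℏ)√(2mU₀) = 2.24 × √(2·2.05·8.3) = 13.07.
A new bound state (alternating even/odd) appears each time z₀ passes a multiple of π/2, so N = ⌊2z₀/π⌋ + 1 = ⌊8.319⌋ + 1 = 9.

N = 9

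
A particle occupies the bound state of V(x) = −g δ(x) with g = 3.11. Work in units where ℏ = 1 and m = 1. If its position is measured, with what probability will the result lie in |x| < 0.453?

The normalised bound state is ψ = √κ e^{−κ|x|} with κ = mg/ℏ² = 3.110.
P(|x| < d) = ∫_{−d}^{d} κ e^{−2κ|x|} dx = 1 − e^{−2κd} = 1 − e^{−2.818} = 0.9403.

P = 0.940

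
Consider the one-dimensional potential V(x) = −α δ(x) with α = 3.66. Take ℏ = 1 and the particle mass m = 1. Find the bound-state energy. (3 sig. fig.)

The bound state is ψ(x) = √κ e^{−κ|x|}. The derivative jump ψ'(0⁺) − ψ'(0⁻) = −(2mα/ℏ²)ψ(0) fixes κ = mα/ℏ² = 3.660.
Then E = −ℏ²κ²/(2m) = −mα²/(2ℏ²) = -6.698.

E = -6.70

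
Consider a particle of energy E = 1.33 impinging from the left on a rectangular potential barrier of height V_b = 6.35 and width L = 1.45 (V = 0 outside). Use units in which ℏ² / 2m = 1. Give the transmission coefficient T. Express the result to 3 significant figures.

Since E < V_b the interior solution is evanescent with decay constant κ = √(2m(V_b − E))/ℏ = 2.241.
κL = 3.249, sinh(κL) = 12.86.
The exact tunnelling result is T⁻¹ = 1 + V_b² sinh²(κL) / [4E(V_b − E)] = 250.7, so T = 0.00399.

T = 0.00399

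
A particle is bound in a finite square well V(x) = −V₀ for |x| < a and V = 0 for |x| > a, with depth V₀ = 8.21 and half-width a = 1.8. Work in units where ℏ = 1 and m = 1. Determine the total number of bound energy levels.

N = 5

Define the well-strength parameter z₀ = (a/ℏ)√(2mV₀) = 1.8 × √(2·1·8.21) = 7.294.
The even/odd transcendental equations gain one root per π/2 in z₀, giving N = 1 + ⌊2z₀/π⌋ = 1 + ⌊4.643⌋ = 5.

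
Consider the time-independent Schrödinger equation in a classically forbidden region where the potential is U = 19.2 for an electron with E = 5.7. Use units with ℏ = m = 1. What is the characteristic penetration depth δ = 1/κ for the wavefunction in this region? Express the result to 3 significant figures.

δ = 0.192

Since E < U the TISE in this region is ψ'' = κ²ψ with κ = √(2m(U − E))/ℏ.
κ = √(2 × 1 × 13.5) = 5.196. The penetration depth is δ = 1/κ = 0.192.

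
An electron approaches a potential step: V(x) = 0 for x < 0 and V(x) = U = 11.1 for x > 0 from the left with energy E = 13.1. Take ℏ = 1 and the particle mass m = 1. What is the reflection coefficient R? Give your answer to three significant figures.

The wavenumbers are k₁ = √(2mE)/ℏ = 5.119 on the left and k₂ = √(2m(E − U))/ℏ = 2.000 on the right.
Continuity of ψ and ψ′ at the step yields the reflection amplitude r = (k₁ − k₂)/(k₁ + k₂) = 0.4381; thus R = |r|² = 0.1919, T = 0.8081.

R = 0.192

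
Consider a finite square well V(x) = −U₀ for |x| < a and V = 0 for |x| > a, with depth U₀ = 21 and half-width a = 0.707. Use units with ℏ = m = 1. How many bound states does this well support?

Define the well-strength parameter z₀ = (a/ℏ)√(2mU₀) = 0.707 × √(2·1·21) = 4.582.
The even/odd transcendental equations gain one root per π/2 in z₀, giving N = 1 + ⌊2z₀/π⌋ = 1 + ⌊2.917⌋ = 3.

N = 3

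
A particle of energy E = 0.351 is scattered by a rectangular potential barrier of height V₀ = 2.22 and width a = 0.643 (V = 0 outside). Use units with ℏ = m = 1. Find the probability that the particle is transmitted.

T = 0.174

E < V₀: inside the barrier ψ ∝ e^{±κx} with κ = √(2m(V₀ − E))/ℏ = 1.933.
κa = 1.243, sinh(κa) = 1.589.
The exact tunnelling result is T⁻¹ = 1 + V₀² sinh²(κa) / [4E(V₀ − E)] = 5.743, so T = 0.174.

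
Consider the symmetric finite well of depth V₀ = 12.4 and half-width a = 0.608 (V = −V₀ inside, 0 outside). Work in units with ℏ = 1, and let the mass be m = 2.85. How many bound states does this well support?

Define the well-strength parameter z₀ = (a/ℏ)√(2mV₀) = 0.608 × √(2·2.85·12.4) = 5.112.
The even/odd transcendental equations gain one root per π/2 in z₀, giving N = 1 + ⌊2z₀/π⌋ = 1 + ⌊3.254⌋ = 4.

N = 4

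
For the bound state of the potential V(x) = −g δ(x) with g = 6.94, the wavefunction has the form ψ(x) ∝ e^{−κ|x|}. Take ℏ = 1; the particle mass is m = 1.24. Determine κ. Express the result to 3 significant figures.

Integrate −(ℏ²/2m)ψ'' − gδ(x)ψ = Eψ from −ε to +ε: the ψ'' term gives ψ'(0⁺) − ψ'(0⁻) and the δ term gives −(2mg/ℏ²)ψ(0).
With ψ ∝ e^{−κ|x|} this yields −2κ = −2mg/ℏ², so κ = mg/ℏ² = 8.606.

κ = 8.61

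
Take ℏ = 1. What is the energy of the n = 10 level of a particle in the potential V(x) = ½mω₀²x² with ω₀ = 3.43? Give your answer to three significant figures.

The oscillator eigenvalues are E_n = ℏω₀(n + ½), so E_10 = 3.43 × 10.5 = 36.02.

E = 36.0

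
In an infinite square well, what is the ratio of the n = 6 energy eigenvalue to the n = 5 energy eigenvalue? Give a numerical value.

Since E_n ∝ n², the ratio is (6/5)² = 1.44.

1.44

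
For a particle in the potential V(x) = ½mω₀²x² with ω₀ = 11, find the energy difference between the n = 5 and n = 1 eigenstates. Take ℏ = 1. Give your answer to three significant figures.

ΔE = 44.0

E_n = ℏω₀(n + ½), so ΔE = (5 − 1) ℏω₀ = 4 × 11 = 44.00.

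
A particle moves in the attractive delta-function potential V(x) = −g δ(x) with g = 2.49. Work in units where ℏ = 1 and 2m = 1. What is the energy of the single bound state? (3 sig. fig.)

For x ≠ 0 the bound state is ψ ∝ e^{−κ|x|}; integrating the TISE across the delta gives the cusp condition 2κ = 2mg/ℏ², so κ = 1.245.
Then E = −ℏ²κ²/(2m) = −mg²/(2ℏ²) = -1.550.

E = -1.55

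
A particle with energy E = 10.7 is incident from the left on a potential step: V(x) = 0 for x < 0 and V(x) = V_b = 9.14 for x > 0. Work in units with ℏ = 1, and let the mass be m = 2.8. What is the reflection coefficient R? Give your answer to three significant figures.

R = 0.200

On each side the TISE gives plane waves with k = √(2m(E − V))/ℏ: k₁ = √(2·2.8·10.7) = 7.741, k₂ = √(2·2.8·1.56) = 2.956.
Continuity of ψ and ψ′ at the step yields the reflection amplitude r = (k₁ − k₂)/(k₁ + k₂) = 0.4474; thus R = |r|² = 0.2001, T = 0.7999.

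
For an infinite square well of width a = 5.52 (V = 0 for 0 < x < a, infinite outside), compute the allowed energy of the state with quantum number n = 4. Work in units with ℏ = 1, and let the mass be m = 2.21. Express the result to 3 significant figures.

The infinite-well eigenfunctions ψ_n = √(2/a) sin(nπx/a) vanish at both walls, giving E_n = n²π²ℏ²/(2ma²).
E_4 = 4² × π² / (2 × 2.21 × 5.52²) = 1.173.

E = 1.17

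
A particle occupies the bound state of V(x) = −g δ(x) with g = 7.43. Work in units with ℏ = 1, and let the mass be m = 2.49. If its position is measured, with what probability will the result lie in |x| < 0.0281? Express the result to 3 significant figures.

P = 0.646

The normalised bound state is ψ = √κ e^{−κ|x|} with κ = mg/ℏ² = 18.50.
P(|x| < d) = ∫_{−d}^{d} κ e^{−2κ|x|} dx = 1 − e^{−2κd} = 1 − e^{−1.040} = 0.6465.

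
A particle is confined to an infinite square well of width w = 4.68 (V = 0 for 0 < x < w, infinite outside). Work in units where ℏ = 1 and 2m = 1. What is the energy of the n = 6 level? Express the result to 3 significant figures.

E = 16.2

The infinite-well eigenfunctions ψ_n = √(2/w) sin(nπx/w) vanish at both walls, giving E_n = n²π²ℏ²/(2mw²).
E_6 = 6² × π² / (2 × 0.5 × 4.68²) = 16.22.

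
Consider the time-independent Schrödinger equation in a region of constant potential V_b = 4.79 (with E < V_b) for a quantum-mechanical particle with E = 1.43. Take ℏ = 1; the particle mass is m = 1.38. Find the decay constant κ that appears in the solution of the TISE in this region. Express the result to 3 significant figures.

Since E < V_b the TISE in this region is ψ'' = κ²ψ with κ = √(2m(V_b − E))/ℏ.
κ = √(2 × 1.38 × 3.36) = 3.045.

κ = 3.05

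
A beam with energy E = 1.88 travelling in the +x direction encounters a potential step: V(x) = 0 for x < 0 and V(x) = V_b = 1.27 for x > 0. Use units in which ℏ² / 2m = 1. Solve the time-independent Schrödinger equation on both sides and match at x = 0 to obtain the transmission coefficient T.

T = 0.925

The wavenumbers are k₁ = √(2mE)/ℏ = 1.371 on the left and k₂ = √(2m(E − V_b))/ℏ = 0.7810 on the right.
Continuity of ψ and ψ′ at the step yields the reflection amplitude r = (k₁ − k₂)/(k₁ + k₂) = 0.2742; thus R = |r|² = 0.07518, T = 0.9248.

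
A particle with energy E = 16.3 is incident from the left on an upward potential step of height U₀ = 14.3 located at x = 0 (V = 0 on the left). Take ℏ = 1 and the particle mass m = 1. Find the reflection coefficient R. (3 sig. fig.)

R = 0.232

The wavenumbers are k₁ = √(2mE)/ℏ = 5.710 on the left and k₂ = √(2m(E − U₀))/ℏ = 2.000 on the right.
Continuity of ψ and ψ′ at the step yields the reflection amplitude r = (k₁ − k₂)/(k₁ + k₂) = 0.4812; thus R = |r|² = 0.2315, T = 0.7685.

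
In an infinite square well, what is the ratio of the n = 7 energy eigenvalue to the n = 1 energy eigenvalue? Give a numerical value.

E_n = n²π²ℏ²/(2mL²) so the ratio is n₂²/n₁² = 49/1 = 49.

49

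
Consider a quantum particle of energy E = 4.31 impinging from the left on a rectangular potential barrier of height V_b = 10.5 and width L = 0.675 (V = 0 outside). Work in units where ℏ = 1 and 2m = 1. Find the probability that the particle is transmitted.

T = 0.126

E < V_b: inside the barrier ψ ∝ e^{±κx} with κ = √(2m(V_b − E))/ℏ = 2.488.
κL = 1.679, sinh(κL) = 2.588.
The exact tunnelling result is T⁻¹ = 1 + V_b² sinh²(κL) / [4E(V_b − E)] = 7.919, so T = 0.126.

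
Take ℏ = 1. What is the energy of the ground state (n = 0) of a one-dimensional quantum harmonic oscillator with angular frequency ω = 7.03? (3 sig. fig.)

E = 3.52

Using E_n = (n + ½)ℏω: E_0 = 0.5 × 7.03 = 3.515.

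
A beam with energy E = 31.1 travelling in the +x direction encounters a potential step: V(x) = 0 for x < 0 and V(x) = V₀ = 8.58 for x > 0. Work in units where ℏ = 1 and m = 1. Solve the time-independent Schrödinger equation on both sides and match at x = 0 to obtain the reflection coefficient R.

R = 0.00648

The wavenumbers are k₁ = √(2mE)/ℏ = 7.887 on the left and k₂ = √(2m(E − V₀))/ℏ = 6.711 on the right.
Matching ψ and ψ′ at x = 0 gives r = (k₁ − k₂)/(k₁ + k₂), so R = r² = 0.006484 and T = 1 − R = 0.9935.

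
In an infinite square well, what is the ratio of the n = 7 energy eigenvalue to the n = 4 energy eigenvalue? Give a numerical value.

Since E_n ∝ n², the ratio is (7/4)² = 3.0625.

3.0625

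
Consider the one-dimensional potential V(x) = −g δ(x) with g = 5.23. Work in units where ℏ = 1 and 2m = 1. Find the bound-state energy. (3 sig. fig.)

The bound state is ψ(x) = √κ e^{−κ|x|}. The derivative jump ψ'(0⁺) − ψ'(0⁻) = −(2mg/ℏ²)ψ(0) fixes κ = mg/ℏ² = 2.615.
Then E = −ℏ²κ²/(2m) = −mg²/(2ℏ²) = -6.838.

E = -6.84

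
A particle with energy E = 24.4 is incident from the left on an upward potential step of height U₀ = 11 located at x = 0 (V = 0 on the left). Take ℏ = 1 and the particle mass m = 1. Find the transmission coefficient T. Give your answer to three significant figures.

T = 0.978

On each side the TISE gives plane waves with k = √(2m(E − V))/ℏ: k₁ = √(2·1·24.4) = 6.986, k₂ = √(2·1·13.4) = 5.177.
Continuity of ψ and ψ′ at the step yields the reflection amplitude r = (k₁ − k₂)/(k₁ + k₂) = 0.1487; thus R = |r|² = 0.02212, T = 0.9779.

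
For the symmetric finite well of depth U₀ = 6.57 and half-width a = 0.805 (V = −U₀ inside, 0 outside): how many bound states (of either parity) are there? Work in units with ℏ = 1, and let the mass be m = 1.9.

Define the well-strength parameter z₀ = (a/ℏ)√(2mU₀) = 0.805 × √(2·1.9·6.57) = 4.022.
The even/odd transcendental equations gain one root per π/2 in z₀, giving N = 1 + ⌊2z₀/π⌋ = 1 + ⌊2.561⌋ = 3.

N = 3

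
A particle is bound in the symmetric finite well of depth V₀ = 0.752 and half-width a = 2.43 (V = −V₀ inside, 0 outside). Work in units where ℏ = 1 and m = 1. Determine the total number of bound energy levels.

The dimensionless depth is z₀ = a√(2mV₀)/ℏ = 2.43 × √(1.504) = 2.980.
A new bound state (alternating even/odd) appears each time z₀ passes a multiple of π/2, so N = ⌊2z₀/π⌋ + 1 = ⌊1.897⌋ + 1 = 2.

N = 2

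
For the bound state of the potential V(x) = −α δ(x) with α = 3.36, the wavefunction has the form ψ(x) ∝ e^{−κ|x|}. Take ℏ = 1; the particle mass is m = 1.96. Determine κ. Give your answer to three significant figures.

κ = 6.59

Integrating the TISE across x = 0 gives the cusp condition ψ'(0⁺) − ψ'(0⁻) = −(2mα/ℏ²)ψ(0).
With ψ ∝ e^{−κ|x|} this yields −2κ = −2mα/ℏ², so κ = mα/ℏ² = 6.586.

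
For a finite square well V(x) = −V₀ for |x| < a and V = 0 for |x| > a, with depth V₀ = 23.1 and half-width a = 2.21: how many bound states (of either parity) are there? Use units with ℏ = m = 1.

N = 10

The dimensionless depth is z₀ = a√(2mV₀)/ℏ = 2.21 × √(46.20) = 15.02.
A new bound state (alternating even/odd) appears each time z₀ passes a multiple of π/2, so N = ⌊2z₀/π⌋ + 1 = ⌊9.563⌋ + 1 = 10.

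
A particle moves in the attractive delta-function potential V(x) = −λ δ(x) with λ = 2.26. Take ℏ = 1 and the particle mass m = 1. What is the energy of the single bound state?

E = -2.55

For x ≠ 0 the bound state is ψ ∝ e^{−κ|x|}; integrating the TISE across the delta gives the cusp condition 2κ = 2mλ/ℏ², so κ = 2.260.
Then E = −ℏ²κ²/(2m) = −mλ²/(2ℏ²) = -2.554.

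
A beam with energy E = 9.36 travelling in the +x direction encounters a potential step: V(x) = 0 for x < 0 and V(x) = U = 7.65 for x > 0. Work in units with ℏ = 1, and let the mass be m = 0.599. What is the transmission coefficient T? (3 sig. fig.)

The wavenumbers are k₁ = √(2mE)/ℏ = 3.349 on the left and k₂ = √(2m(E − U))/ℏ = 1.431 on the right.
Continuity of ψ and ψ′ at the step yields the reflection amplitude r = (k₁ − k₂)/(k₁ + k₂) = 0.4011; thus R = |r|² = 0.1609, T = 0.8391.

T = 0.839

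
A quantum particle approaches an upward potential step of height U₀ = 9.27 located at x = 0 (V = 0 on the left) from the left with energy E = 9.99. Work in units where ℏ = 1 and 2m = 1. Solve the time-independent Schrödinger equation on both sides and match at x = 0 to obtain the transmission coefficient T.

On each side the TISE gives plane waves with k = √(2m(E − V))/ℏ: k₁ = √(2·½·9.99) = 3.161, k₂ = √(2·½·0.72) = 0.8485.
Matching ψ and ψ′ at x = 0 gives r = (k₁ − k₂)/(k₁ + k₂), so R = r² = 0.3326 and T = 1 − R = 0.6674.

T = 0.667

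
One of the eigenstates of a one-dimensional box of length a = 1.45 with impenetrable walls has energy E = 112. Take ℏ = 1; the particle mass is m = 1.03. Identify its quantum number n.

n = 7

From E_n = n²π²ℏ²/(2ma²) invert to n = √(2ma²E)/(πℏ).
n = (1.45/π) × √(2 × 1.03 × 112) = 7.011 → n = 7.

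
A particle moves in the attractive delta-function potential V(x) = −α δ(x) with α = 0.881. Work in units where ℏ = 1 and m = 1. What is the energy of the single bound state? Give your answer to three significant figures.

E = -0.388

The bound state is ψ(x) = √κ e^{−κ|x|}. The derivative jump ψ'(0⁺) − ψ'(0⁻) = −(2mα/ℏ²)ψ(0) fixes κ = mα/ℏ² = 0.8810.
Then E = −ℏ²κ²/(2m) = −mα²/(2ℏ²) = -0.3881.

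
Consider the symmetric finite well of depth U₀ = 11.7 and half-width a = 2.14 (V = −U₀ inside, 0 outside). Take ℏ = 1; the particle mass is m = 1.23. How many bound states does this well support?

Define the well-strength parameter z₀ = (a/ℏ)√(2mU₀) = 2.14 × √(2·1.23·11.7) = 11.48.
A new bound state (alternating even/odd) appears each time z₀ passes a multiple of π/2, so N = ⌊2z₀/π⌋ + 1 = ⌊7.309⌋ + 1 = 8.

N = 8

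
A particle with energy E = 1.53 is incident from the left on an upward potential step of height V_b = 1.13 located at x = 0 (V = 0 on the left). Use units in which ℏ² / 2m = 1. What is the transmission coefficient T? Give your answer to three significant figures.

T = 0.895

The wavenumbers are k₁ = √(2mE)/ℏ = 1.237 on the left and k₂ = √(2m(E − V_b))/ℏ = 0.6325 on the right.
Continuity of ψ and ψ′ at the step yields the reflection amplitude r = (k₁ − k₂)/(k₁ + k₂) = 0.3234; thus R = |r|² = 0.1046, T = 0.8954.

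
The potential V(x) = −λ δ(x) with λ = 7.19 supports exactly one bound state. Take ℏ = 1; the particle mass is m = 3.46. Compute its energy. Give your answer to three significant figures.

E = -89.4

For x ≠ 0 the bound state is ψ ∝ e^{−κ|x|}; integrating the TISE across the delta gives the cusp condition 2κ = 2mλ/ℏ², so κ = 24.88.
Then E = −ℏ²κ²/(2m) = −mλ²/(2ℏ²) = -89.43.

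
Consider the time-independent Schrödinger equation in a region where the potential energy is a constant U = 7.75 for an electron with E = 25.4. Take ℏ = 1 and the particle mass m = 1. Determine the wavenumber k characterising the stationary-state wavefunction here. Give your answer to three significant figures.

k = 5.94

With E > U the solution is oscillatory, ψ ∝ e^{±ikx} with k = √(2m(E − U))/ℏ.
k = √(2 × 1 × 17.65) = 5.941.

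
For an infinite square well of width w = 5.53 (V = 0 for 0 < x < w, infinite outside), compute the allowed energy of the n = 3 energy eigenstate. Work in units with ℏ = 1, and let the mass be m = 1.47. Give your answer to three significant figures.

Requiring ψ(0) = ψ(w) = 0 quantises k = nπ/w, hence E_n = ℏ²k²/2m = n²π²ℏ²/(2mw²).
E_3 = 3² × π² / (2 × 1.47 × 5.53²) = 0.9880.

E = 0.988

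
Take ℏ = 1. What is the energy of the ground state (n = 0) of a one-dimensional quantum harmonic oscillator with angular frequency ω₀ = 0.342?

The oscillator eigenvalues are E_n = ℏω₀(n + ½), so E_0 = 0.342 × 0.5 = 0.1710.

E = 0.171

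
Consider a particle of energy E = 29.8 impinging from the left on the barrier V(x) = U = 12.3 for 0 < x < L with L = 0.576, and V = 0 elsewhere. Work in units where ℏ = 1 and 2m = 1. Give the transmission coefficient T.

E > U: inside the barrier k₂ = √(2m(E − U))/ℏ = 4.183, k₂L = 2.410.
T = [1 + U² sin²(k₂L) / (4E(E − U))]⁻¹ = 1/1.032 = 0.969.

T = 0.969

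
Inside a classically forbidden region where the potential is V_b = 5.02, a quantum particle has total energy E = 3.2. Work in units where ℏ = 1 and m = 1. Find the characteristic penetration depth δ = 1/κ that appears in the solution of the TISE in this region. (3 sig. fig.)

Since E < V_b the TISE in this region is ψ'' = κ²ψ with κ = √(2m(V_b − E))/ℏ.
κ = √(2 × 1 × 1.82) = 1.908. The penetration depth is δ = 1/κ = 0.524.

δ = 0.524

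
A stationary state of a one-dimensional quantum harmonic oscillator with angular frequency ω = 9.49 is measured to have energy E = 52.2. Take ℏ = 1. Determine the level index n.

E_n = ℏω(n + ½) ⇒ n = E/(ℏω) − ½ = 52.2/9.49 − 0.5 = 5.001 → n = 5.

n = 5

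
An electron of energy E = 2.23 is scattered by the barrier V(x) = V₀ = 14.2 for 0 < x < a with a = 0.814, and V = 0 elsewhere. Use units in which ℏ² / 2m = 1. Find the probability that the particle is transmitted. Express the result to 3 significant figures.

Since E < V₀ the interior solution is evanescent with decay constant κ = √(2m(V₀ − E))/ℏ = 3.460.
κa = 2.816, sinh(κa) = 8.327.
Matching ψ, ψ′ at both faces gives T = [1 + V₀² sinh²(κa) / (4E(V₀ − E))]⁻¹ = 1/132.0 = 0.00758.

T = 0.00758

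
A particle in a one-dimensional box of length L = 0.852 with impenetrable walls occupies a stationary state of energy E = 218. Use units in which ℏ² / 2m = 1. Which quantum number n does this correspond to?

n = 4

For an infinite well E_n = n²π²ℏ²/(2mL²), so n = (L/πℏ)√(2mE).
n = (0.852/π) × √(2 × 0.5 × 218) = 4.004 → n = 4.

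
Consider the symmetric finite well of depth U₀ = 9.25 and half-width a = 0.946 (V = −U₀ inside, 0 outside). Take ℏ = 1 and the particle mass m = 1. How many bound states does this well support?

N = 3

Define the well-strength parameter z₀ = (a/ℏ)√(2mU₀) = 0.946 × √(2·1·9.25) = 4.069.
A new bound state (alternating even/odd) appears each time z₀ passes a multiple of π/2, so N = ⌊2z₀/π⌋ + 1 = ⌊2.590⌋ + 1 = 3.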